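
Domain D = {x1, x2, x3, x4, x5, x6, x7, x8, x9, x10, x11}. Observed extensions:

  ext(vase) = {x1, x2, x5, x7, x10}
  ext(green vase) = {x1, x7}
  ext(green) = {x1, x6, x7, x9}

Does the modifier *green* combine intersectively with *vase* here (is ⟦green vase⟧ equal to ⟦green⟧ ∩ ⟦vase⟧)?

yes

⟦green⟧ ∩ ⟦vase⟧ = {x1, x6, x7, x9} ∩ {x1, x2, x5, x7, x10} = {x1, x7}
Observed ⟦green vase⟧ = {x1, x7}.
These coincide, so the modifier is intersective here.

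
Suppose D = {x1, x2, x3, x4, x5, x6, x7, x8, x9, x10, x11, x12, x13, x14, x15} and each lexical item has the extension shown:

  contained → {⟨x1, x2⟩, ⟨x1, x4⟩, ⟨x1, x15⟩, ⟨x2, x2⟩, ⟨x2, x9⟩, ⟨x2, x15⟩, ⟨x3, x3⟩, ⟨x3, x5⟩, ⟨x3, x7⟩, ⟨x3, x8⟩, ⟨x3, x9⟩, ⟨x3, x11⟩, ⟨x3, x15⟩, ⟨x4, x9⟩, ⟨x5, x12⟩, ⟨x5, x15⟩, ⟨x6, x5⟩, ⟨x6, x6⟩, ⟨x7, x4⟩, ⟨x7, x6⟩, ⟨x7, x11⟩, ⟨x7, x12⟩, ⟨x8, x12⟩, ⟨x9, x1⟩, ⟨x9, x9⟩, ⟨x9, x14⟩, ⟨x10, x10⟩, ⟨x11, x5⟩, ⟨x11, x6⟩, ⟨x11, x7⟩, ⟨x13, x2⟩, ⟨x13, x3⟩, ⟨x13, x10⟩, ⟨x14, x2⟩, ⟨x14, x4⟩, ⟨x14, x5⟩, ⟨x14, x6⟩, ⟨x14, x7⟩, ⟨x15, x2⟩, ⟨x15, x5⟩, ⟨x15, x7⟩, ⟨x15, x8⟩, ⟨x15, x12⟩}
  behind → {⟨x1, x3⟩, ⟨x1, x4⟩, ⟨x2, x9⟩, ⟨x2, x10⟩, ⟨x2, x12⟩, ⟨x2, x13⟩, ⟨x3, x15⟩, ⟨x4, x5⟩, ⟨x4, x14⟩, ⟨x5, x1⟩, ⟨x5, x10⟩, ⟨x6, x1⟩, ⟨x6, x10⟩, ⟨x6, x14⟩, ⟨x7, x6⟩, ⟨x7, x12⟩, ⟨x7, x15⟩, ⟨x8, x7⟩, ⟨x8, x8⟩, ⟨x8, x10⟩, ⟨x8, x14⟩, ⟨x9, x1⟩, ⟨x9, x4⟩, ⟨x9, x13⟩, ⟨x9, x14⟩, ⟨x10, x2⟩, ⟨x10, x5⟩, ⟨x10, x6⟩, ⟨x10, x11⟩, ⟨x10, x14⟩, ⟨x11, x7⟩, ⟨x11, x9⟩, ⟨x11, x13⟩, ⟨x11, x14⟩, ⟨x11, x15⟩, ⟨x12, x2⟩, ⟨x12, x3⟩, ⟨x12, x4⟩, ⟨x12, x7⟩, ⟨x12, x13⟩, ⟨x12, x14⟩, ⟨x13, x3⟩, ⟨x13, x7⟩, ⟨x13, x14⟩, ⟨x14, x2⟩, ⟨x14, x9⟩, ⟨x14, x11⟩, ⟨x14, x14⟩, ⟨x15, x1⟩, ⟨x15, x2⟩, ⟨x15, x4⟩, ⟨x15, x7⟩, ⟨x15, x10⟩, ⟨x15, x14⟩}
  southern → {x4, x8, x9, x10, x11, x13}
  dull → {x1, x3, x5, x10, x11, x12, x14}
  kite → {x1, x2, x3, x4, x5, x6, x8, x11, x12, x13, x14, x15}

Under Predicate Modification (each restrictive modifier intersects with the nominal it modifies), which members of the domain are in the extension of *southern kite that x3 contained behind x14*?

⟦that x3 contained⟧ = {x : ⟨x3, x⟩ ∈ ⟦contained⟧} = {x3, x5, x7, x8, x9, x11, x15}
⟦behind x14⟧ = {x : ⟨x, x14⟩ ∈ ⟦behind⟧} = {x4, x6, x8, x9, x10, x11, x12, x13, x14, x15}
⟦kite⟧ = {x1, x2, x3, x4, x5, x6, x8, x11, x12, x13, x14, x15}
… ∩ ⟦that x3 contained⟧ = {x1, x2, x3, x4, x5, x6, x8, x11, x12, x13, x14, x15} ∩ {x3, x5, x7, x8, x9, x11, x15} = {x3, x5, x8, x11, x15}
… ∩ ⟦behind x14⟧ = {x3, x5, x8, x11, x15} ∩ {x4, x6, x8, x9, x10, x11, x12, x13, x14, x15} = {x8, x11, x15}
… ∩ ⟦southern⟧ = {x8, x11, x15} ∩ {x4, x8, x9, x10, x11, x13} = {x8, x11}
So ⟦southern kite that x3 contained behind x14⟧ = {x8, x11}.

{x8, x11}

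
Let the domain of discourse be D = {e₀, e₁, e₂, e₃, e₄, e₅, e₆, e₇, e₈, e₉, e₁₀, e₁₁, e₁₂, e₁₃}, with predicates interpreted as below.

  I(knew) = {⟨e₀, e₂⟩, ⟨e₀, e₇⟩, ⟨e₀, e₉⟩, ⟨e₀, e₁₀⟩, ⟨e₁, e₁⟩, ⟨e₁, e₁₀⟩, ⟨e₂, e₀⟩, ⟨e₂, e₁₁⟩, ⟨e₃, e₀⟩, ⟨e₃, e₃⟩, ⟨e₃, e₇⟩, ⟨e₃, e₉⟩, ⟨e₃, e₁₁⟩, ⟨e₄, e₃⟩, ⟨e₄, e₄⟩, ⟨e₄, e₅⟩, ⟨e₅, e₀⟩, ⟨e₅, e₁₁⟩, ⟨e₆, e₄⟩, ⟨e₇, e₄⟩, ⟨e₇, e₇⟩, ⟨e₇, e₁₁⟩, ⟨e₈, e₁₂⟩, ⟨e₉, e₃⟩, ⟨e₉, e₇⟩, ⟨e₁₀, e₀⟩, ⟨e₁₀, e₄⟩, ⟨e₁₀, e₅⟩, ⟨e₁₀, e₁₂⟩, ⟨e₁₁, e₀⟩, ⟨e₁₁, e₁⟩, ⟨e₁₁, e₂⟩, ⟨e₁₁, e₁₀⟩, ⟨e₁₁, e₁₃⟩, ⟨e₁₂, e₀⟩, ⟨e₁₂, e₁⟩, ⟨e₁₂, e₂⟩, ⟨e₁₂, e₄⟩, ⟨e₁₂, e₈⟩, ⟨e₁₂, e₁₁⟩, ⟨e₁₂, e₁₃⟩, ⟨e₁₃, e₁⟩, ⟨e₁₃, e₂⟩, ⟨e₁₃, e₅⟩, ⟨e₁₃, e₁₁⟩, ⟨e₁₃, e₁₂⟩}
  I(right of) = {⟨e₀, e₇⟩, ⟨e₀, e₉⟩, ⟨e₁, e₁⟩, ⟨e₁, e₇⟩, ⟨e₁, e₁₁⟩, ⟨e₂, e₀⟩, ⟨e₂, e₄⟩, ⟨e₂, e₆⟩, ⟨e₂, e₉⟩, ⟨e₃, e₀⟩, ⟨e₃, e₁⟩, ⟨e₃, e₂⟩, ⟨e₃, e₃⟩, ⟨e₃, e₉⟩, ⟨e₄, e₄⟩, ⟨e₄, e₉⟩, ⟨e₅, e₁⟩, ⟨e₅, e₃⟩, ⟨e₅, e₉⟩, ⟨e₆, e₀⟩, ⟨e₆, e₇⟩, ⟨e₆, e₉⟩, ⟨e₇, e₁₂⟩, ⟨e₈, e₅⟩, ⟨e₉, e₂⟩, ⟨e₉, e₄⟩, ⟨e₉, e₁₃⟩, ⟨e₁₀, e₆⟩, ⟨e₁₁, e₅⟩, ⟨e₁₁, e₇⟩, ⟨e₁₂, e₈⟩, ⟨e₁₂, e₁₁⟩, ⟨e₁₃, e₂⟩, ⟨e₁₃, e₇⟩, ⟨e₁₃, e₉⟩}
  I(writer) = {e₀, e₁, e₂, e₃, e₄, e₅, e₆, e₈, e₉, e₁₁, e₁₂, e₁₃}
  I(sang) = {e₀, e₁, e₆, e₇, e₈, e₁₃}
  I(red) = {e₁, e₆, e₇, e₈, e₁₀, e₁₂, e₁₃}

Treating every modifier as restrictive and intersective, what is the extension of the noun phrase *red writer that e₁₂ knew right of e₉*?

{e₁₃}

⟦that e₁₂ knew⟧ = {x : ⟨e₁₂, x⟩ ∈ ⟦knew⟧} = {e₀, e₁, e₂, e₄, e₈, e₁₁, e₁₃}
⟦right of e₉⟧ = {x : ⟨x, e₉⟩ ∈ ⟦right of⟧} = {e₀, e₂, e₃, e₄, e₅, e₆, e₁₃}
⟦writer⟧ = {e₀, e₁, e₂, e₃, e₄, e₅, e₆, e₈, e₉, e₁₁, e₁₂, e₁₃}
… ∩ ⟦that e₁₂ knew⟧ = {e₀, e₁, e₂, e₃, e₄, e₅, e₆, e₈, e₉, e₁₁, e₁₂, e₁₃} ∩ {e₀, e₁, e₂, e₄, e₈, e₁₁, e₁₃} = {e₀, e₁, e₂, e₄, e₈, e₁₁, e₁₃}
… ∩ ⟦right of e₉⟧ = {e₀, e₁, e₂, e₄, e₈, e₁₁, e₁₃} ∩ {e₀, e₂, e₃, e₄, e₅, e₆, e₁₃} = {e₀, e₂, e₄, e₁₃}
… ∩ ⟦red⟧ = {e₀, e₂, e₄, e₁₃} ∩ {e₁, e₆, e₇, e₈, e₁₀, e₁₂, e₁₃} = {e₁₃}
So ⟦red writer that e₁₂ knew right of e₉⟧ = {e₁₃}.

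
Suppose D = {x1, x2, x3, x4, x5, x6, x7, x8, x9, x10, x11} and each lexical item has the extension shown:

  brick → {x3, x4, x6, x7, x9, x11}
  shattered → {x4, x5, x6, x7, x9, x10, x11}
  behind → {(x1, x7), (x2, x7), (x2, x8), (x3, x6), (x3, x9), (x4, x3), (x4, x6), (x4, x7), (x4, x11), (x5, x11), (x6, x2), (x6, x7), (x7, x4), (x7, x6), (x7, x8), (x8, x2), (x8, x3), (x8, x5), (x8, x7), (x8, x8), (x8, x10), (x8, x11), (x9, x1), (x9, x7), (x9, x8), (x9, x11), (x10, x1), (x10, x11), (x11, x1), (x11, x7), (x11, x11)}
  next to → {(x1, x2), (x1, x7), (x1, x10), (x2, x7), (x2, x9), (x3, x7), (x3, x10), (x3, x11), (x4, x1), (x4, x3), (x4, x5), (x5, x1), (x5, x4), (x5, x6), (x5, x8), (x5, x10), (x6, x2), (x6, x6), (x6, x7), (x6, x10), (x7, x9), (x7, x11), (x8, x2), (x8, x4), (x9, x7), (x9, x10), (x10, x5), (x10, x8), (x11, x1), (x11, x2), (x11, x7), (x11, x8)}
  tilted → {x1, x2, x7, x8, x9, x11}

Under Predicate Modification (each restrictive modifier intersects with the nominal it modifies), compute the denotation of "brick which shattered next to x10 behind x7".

{x6, x9}

⟦which shattered⟧ = ⟦shattered⟧ = {x4, x5, x6, x7, x9, x10, x11}
⟦next to x10⟧ = {x : ⟨x, x10⟩ ∈ ⟦next to⟧} = {x1, x3, x5, x6, x9}
⟦behind x7⟧ = {x : ⟨x, x7⟩ ∈ ⟦behind⟧} = {x1, x2, x4, x6, x8, x9, x11}
⟦brick⟧ = {x3, x4, x6, x7, x9, x11}
… ∩ ⟦which shattered⟧ = {x3, x4, x6, x7, x9, x11} ∩ {x4, x5, x6, x7, x9, x10, x11} = {x4, x6, x7, x9, x11}
… ∩ ⟦next to x10⟧ = {x4, x6, x7, x9, x11} ∩ {x1, x3, x5, x6, x9} = {x6, x9}
… ∩ ⟦behind x7⟧ = {x6, x9} ∩ {x1, x2, x4, x6, x8, x9, x11} = {x6, x9}
So ⟦brick which shattered next to x10 behind x7⟧ = {x6, x9}.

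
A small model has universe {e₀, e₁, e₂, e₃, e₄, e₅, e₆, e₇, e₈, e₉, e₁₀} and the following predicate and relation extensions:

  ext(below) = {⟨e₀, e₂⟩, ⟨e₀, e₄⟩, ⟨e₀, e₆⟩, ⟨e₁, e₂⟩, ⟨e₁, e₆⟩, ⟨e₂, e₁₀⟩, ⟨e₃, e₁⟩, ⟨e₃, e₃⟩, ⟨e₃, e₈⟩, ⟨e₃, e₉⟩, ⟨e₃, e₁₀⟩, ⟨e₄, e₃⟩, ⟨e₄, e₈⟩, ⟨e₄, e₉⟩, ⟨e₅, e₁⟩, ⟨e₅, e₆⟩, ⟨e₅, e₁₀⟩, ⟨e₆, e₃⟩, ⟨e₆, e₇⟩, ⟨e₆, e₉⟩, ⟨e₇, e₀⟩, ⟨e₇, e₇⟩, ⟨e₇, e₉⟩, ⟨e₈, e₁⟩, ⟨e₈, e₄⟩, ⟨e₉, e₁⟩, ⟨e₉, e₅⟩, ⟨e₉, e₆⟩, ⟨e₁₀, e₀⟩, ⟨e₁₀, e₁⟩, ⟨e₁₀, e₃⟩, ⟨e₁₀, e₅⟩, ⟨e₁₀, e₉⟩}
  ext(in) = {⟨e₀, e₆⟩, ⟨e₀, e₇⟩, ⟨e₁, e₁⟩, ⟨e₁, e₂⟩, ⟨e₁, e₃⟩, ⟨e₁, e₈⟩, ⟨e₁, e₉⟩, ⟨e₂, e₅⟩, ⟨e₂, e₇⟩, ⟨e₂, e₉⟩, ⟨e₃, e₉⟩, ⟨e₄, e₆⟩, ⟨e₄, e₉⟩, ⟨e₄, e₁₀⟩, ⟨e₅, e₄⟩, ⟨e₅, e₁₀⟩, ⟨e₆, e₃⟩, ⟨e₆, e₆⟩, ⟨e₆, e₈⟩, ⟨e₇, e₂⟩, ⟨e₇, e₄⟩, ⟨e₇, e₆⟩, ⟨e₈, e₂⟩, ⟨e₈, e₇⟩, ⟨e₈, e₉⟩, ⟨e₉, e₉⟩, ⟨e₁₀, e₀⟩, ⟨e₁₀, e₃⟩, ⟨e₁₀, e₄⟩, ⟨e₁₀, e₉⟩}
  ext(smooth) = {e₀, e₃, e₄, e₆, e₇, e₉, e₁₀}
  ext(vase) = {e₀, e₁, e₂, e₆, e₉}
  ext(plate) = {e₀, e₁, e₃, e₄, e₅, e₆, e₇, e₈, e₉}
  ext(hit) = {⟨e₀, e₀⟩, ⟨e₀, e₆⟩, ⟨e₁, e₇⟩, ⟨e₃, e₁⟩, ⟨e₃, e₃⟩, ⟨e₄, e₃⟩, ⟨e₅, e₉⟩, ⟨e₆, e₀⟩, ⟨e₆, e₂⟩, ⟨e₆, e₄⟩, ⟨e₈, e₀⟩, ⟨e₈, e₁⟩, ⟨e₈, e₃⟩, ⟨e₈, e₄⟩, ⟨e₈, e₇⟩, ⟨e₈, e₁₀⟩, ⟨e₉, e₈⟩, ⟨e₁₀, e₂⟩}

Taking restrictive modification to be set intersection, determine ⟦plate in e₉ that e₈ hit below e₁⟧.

⟦in e₉⟧ = {x : ⟨x, e₉⟩ ∈ ⟦in⟧} = {e₁, e₂, e₃, e₄, e₈, e₉, e₁₀}
⟦that e₈ hit⟧ = {x : ⟨e₈, x⟩ ∈ ⟦hit⟧} = {e₀, e₁, e₃, e₄, e₇, e₁₀}
⟦below e₁⟧ = {x : ⟨x, e₁⟩ ∈ ⟦below⟧} = {e₃, e₅, e₈, e₉, e₁₀}
⟦plate⟧ = {e₀, e₁, e₃, e₄, e₅, e₆, e₇, e₈, e₉}
… ∩ ⟦in e₉⟧ = {e₀, e₁, e₃, e₄, e₅, e₆, e₇, e₈, e₉} ∩ {e₁, e₂, e₃, e₄, e₈, e₉, e₁₀} = {e₁, e₃, e₄, e₈, e₉}
… ∩ ⟦that e₈ hit⟧ = {e₁, e₃, e₄, e₈, e₉} ∩ {e₀, e₁, e₃, e₄, e₇, e₁₀} = {e₁, e₃, e₄}
… ∩ ⟦below e₁⟧ = {e₁, e₃, e₄} ∩ {e₃, e₅, e₈, e₉, e₁₀} = {e₃}
So ⟦plate in e₉ that e₈ hit below e₁⟧ = {e₃}.

{e₃}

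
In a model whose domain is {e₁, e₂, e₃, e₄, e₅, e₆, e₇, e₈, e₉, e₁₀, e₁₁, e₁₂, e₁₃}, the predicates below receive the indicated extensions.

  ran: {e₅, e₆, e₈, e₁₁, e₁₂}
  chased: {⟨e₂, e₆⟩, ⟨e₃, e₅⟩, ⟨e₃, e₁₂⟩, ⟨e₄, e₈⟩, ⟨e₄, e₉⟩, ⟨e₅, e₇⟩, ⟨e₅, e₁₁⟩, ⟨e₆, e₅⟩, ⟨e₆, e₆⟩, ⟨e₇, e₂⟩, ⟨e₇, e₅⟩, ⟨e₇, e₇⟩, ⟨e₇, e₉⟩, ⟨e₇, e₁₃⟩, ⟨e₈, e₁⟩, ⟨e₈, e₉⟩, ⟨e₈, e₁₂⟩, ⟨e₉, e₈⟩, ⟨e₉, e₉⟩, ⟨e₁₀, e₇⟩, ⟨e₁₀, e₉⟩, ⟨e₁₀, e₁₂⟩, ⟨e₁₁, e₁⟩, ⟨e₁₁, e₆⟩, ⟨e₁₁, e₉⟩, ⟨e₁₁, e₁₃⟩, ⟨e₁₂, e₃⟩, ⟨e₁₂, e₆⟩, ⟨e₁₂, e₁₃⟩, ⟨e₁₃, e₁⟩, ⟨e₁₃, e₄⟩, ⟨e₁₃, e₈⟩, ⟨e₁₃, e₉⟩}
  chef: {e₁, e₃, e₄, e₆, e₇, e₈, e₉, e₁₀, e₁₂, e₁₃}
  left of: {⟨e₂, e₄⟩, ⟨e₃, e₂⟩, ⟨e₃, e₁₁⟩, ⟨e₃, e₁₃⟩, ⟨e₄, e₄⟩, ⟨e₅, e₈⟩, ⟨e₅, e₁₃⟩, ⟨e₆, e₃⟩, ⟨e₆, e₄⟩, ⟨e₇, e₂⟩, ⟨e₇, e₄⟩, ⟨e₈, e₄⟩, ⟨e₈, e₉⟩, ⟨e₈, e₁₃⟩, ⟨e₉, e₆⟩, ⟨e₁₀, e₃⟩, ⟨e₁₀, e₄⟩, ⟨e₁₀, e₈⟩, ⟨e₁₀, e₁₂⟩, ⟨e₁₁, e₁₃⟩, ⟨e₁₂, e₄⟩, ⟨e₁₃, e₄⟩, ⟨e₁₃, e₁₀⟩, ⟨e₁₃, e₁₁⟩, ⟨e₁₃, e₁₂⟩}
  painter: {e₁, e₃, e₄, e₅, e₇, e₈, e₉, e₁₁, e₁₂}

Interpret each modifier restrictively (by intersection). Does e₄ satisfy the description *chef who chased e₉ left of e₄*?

⟦who chased e₉⟧ = {x : ⟨x, e₉⟩ ∈ ⟦chased⟧} = {e₄, e₇, e₈, e₉, e₁₀, e₁₁, e₁₃}
⟦left of e₄⟧ = {x : ⟨x, e₄⟩ ∈ ⟦left of⟧} = {e₂, e₄, e₆, e₇, e₈, e₁₀, e₁₂, e₁₃}
⟦chef⟧ = {e₁, e₃, e₄, e₆, e₇, e₈, e₉, e₁₀, e₁₂, e₁₃}
… ∩ ⟦who chased e₉⟧ = {e₁, e₃, e₄, e₆, e₇, e₈, e₉, e₁₀, e₁₂, e₁₃} ∩ {e₄, e₇, e₈, e₉, e₁₀, e₁₁, e₁₃} = {e₄, e₇, e₈, e₉, e₁₀, e₁₃}
… ∩ ⟦left of e₄⟧ = {e₄, e₇, e₈, e₉, e₁₀, e₁₃} ∩ {e₂, e₄, e₆, e₇, e₈, e₁₀, e₁₂, e₁₃} = {e₄, e₇, e₈, e₁₀, e₁₃}
⟦chef who chased e₉ left of e₄⟧ = {e₄, e₇, e₈, e₁₀, e₁₃}; e₄ ∈ this set.

yes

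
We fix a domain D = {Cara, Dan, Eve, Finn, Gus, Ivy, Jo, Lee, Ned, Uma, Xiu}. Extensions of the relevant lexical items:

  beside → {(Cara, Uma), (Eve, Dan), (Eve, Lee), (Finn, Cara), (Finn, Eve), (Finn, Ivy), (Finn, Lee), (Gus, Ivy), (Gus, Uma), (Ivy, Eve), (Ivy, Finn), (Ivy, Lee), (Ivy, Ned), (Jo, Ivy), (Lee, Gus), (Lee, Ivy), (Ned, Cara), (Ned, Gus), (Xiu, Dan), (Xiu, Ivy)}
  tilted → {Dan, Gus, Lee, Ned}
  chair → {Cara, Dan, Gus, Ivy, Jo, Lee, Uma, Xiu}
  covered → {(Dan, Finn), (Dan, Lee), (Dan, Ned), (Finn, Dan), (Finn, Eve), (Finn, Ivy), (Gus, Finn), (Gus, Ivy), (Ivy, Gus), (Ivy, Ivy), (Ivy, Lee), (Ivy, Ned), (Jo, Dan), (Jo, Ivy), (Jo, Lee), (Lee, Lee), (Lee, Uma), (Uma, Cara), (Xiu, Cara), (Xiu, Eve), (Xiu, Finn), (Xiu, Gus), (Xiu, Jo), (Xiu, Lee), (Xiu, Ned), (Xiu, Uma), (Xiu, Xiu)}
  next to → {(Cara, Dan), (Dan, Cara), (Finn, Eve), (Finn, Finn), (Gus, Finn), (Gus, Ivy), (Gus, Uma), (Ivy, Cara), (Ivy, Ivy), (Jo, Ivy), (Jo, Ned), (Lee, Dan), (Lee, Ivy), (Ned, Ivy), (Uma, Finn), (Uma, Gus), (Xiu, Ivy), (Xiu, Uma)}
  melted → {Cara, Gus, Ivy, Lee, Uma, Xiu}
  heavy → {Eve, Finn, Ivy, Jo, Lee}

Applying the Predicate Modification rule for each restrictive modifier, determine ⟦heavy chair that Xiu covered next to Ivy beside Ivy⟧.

⟦that Xiu covered⟧ = {x : ⟨Xiu, x⟩ ∈ ⟦covered⟧} = {Cara, Eve, Finn, Gus, Jo, Lee, Ned, Uma, Xiu}
⟦next to Ivy⟧ = {x : ⟨x, Ivy⟩ ∈ ⟦next to⟧} = {Gus, Ivy, Jo, Lee, Ned, Xiu}
⟦beside Ivy⟧ = {x : ⟨x, Ivy⟩ ∈ ⟦beside⟧} = {Finn, Gus, Jo, Lee, Xiu}
⟦chair⟧ = {Cara, Dan, Gus, Ivy, Jo, Lee, Uma, Xiu}
… ∩ ⟦that Xiu covered⟧ = {Cara, Dan, Gus, Ivy, Jo, Lee, Uma, Xiu} ∩ {Cara, Eve, Finn, Gus, Jo, Lee, Ned, Uma, Xiu} = {Cara, Gus, Jo, Lee, Uma, Xiu}
… ∩ ⟦next to Ivy⟧ = {Cara, Gus, Jo, Lee, Uma, Xiu} ∩ {Gus, Ivy, Jo, Lee, Ned, Xiu} = {Gus, Jo, Lee, Xiu}
… ∩ ⟦beside Ivy⟧ = {Gus, Jo, Lee, Xiu} ∩ {Finn, Gus, Jo, Lee, Xiu} = {Gus, Jo, Lee, Xiu}
… ∩ ⟦heavy⟧ = {Gus, Jo, Lee, Xiu} ∩ {Eve, Finn, Ivy, Jo, Lee} = {Jo, Lee}
So ⟦heavy chair that Xiu covered next to Ivy beside Ivy⟧ = {Jo, Lee}.

{Jo, Lee}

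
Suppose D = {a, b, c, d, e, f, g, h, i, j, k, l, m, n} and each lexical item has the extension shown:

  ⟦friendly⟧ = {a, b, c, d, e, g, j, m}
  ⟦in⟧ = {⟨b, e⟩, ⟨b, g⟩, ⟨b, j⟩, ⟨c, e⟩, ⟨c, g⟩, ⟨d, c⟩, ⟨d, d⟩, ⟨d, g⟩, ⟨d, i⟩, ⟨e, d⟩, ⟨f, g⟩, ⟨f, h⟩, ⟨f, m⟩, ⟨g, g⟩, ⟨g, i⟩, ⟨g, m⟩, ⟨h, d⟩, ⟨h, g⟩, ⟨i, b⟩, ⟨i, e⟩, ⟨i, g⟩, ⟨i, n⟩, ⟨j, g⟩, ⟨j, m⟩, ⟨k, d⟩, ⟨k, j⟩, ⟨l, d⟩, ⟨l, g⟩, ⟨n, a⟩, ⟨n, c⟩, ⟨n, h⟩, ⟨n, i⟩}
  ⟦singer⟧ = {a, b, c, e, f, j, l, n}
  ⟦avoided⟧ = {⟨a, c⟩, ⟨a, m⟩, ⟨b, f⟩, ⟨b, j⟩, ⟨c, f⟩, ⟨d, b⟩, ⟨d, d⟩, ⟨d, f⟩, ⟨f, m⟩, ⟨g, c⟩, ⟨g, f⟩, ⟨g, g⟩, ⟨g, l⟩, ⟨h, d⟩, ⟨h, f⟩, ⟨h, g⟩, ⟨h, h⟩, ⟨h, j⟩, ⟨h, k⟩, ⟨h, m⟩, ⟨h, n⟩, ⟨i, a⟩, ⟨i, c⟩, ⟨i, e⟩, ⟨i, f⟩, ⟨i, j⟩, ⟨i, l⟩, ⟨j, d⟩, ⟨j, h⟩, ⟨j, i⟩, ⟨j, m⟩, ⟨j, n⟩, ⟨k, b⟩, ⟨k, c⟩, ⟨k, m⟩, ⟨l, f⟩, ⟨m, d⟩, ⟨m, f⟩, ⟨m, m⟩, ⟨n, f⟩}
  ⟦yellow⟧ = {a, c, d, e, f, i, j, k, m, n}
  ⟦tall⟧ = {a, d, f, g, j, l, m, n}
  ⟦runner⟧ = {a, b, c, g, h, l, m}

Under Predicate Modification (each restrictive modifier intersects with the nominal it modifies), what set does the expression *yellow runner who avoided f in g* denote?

{c}

⟦who avoided f⟧ = {x : ⟨x, f⟩ ∈ ⟦avoided⟧} = {b, c, d, g, h, i, l, m, n}
⟦in g⟧ = {x : ⟨x, g⟩ ∈ ⟦in⟧} = {b, c, d, f, g, h, i, j, l}
⟦runner⟧ = {a, b, c, g, h, l, m}
… ∩ ⟦who avoided f⟧ = {a, b, c, g, h, l, m} ∩ {b, c, d, g, h, i, l, m, n} = {b, c, g, h, l, m}
… ∩ ⟦in g⟧ = {b, c, g, h, l, m} ∩ {b, c, d, f, g, h, i, j, l} = {b, c, g, h, l}
… ∩ ⟦yellow⟧ = {b, c, g, h, l} ∩ {a, c, d, e, f, i, j, k, m, n} = {c}
So ⟦yellow runner who avoided f in g⟧ = {c}.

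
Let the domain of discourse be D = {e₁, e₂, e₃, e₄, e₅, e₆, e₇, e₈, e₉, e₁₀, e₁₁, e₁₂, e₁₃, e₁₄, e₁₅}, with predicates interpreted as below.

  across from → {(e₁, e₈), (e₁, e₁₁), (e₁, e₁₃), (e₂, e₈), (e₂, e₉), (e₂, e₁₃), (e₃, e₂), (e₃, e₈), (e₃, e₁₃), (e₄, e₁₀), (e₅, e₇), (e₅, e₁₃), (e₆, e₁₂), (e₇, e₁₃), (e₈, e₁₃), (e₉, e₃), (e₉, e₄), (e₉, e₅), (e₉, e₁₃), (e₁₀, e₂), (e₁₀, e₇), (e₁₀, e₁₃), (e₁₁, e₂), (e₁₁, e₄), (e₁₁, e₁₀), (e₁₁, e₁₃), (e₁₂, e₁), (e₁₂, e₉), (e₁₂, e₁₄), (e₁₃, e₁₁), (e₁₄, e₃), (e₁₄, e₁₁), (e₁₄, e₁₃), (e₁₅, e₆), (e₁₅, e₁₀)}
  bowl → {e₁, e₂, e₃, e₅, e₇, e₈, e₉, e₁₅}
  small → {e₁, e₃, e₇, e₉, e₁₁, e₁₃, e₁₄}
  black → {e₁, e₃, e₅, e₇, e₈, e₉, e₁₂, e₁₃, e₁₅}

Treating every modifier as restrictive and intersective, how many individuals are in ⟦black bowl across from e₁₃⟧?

⟦across from e₁₃⟧ = {x : ⟨x, e₁₃⟩ ∈ ⟦across from⟧} = {e₁, e₂, e₃, e₅, e₇, e₈, e₉, e₁₀, e₁₁, e₁₄}
⟦bowl⟧ = {e₁, e₂, e₃, e₅, e₇, e₈, e₉, e₁₅}
… ∩ ⟦across from e₁₃⟧ = {e₁, e₂, e₃, e₅, e₇, e₈, e₉, e₁₅} ∩ {e₁, e₂, e₃, e₅, e₇, e₈, e₉, e₁₀, e₁₁, e₁₄} = {e₁, e₂, e₃, e₅, e₇, e₈, e₉}
… ∩ ⟦black⟧ = {e₁, e₂, e₃, e₅, e₇, e₈, e₉} ∩ {e₁, e₃, e₅, e₇, e₈, e₉, e₁₂, e₁₃, e₁₅} = {e₁, e₃, e₅, e₇, e₈, e₉}
⟦black bowl across from e₁₃⟧ = {e₁, e₃, e₅, e₇, e₈, e₉}, so the cardinality is 6.

6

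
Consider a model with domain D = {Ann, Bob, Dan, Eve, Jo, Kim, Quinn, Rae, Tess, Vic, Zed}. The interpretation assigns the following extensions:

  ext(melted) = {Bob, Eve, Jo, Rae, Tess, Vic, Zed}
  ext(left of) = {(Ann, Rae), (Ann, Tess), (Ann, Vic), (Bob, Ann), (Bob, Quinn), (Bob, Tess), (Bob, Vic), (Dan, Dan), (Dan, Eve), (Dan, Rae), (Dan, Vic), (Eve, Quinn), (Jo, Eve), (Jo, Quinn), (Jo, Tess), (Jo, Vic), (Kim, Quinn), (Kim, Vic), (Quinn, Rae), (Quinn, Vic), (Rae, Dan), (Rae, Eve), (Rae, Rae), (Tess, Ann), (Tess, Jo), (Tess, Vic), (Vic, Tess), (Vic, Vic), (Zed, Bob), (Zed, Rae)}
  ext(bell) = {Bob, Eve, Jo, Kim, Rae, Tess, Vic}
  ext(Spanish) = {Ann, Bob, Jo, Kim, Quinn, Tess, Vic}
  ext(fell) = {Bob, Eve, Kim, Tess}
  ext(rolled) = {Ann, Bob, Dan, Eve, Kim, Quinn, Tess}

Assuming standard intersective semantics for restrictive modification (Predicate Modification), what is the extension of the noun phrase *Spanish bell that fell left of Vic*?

{Bob, Kim, Tess}

⟦that fell⟧ = ⟦fell⟧ = {Bob, Eve, Kim, Tess}
⟦left of Vic⟧ = {x : ⟨x, Vic⟩ ∈ ⟦left of⟧} = {Ann, Bob, Dan, Jo, Kim, Quinn, Tess, Vic}
⟦bell⟧ = {Bob, Eve, Jo, Kim, Rae, Tess, Vic}
… ∩ ⟦that fell⟧ = {Bob, Eve, Jo, Kim, Rae, Tess, Vic} ∩ {Bob, Eve, Kim, Tess} = {Bob, Eve, Kim, Tess}
… ∩ ⟦left of Vic⟧ = {Bob, Eve, Kim, Tess} ∩ {Ann, Bob, Dan, Jo, Kim, Quinn, Tess, Vic} = {Bob, Kim, Tess}
… ∩ ⟦Spanish⟧ = {Bob, Kim, Tess} ∩ {Ann, Bob, Jo, Kim, Quinn, Tess, Vic} = {Bob, Kim, Tess}
So ⟦Spanish bell that fell left of Vic⟧ = {Bob, Kim, Tess}.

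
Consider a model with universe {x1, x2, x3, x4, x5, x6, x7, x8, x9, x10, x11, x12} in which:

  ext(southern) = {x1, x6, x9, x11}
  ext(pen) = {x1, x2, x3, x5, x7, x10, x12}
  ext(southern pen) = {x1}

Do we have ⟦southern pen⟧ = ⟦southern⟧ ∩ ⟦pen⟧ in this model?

yes

⟦southern⟧ ∩ ⟦pen⟧ = {x1, x6, x9, x11} ∩ {x1, x2, x3, x5, x7, x10, x12} = {x1}
Observed ⟦southern pen⟧ = {x1}.
These coincide, so the modifier is intersective here.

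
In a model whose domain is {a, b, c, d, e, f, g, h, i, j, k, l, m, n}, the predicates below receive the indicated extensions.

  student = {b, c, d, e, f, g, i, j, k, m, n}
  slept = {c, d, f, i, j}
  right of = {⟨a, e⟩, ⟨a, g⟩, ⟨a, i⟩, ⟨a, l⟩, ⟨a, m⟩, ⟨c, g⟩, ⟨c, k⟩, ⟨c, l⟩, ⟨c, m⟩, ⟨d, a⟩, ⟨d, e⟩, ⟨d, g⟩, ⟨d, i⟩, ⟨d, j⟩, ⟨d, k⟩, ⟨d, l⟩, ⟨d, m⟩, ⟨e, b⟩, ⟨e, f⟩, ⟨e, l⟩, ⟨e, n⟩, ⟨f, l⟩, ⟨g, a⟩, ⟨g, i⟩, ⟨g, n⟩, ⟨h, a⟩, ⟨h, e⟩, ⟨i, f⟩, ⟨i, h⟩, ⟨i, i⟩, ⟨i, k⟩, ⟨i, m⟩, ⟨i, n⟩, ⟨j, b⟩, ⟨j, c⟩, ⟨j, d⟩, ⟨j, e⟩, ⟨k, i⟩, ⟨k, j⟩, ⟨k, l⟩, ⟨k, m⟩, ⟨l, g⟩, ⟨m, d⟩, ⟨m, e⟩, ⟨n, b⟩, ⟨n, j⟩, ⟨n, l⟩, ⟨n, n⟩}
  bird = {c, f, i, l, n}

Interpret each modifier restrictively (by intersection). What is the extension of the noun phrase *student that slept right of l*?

⟦that slept⟧ = ⟦slept⟧ = {c, d, f, i, j}
⟦right of l⟧ = {x : ⟨x, l⟩ ∈ ⟦right of⟧} = {a, c, d, e, f, k, n}
⟦student⟧ = {b, c, d, e, f, g, i, j, k, m, n}
… ∩ ⟦that slept⟧ = {b, c, d, e, f, g, i, j, k, m, n} ∩ {c, d, f, i, j} = {c, d, f, i, j}
… ∩ ⟦right of l⟧ = {c, d, f, i, j} ∩ {a, c, d, e, f, k, n} = {c, d, f}
So ⟦student that slept right of l⟧ = {c, d, f}.

{c, d, f}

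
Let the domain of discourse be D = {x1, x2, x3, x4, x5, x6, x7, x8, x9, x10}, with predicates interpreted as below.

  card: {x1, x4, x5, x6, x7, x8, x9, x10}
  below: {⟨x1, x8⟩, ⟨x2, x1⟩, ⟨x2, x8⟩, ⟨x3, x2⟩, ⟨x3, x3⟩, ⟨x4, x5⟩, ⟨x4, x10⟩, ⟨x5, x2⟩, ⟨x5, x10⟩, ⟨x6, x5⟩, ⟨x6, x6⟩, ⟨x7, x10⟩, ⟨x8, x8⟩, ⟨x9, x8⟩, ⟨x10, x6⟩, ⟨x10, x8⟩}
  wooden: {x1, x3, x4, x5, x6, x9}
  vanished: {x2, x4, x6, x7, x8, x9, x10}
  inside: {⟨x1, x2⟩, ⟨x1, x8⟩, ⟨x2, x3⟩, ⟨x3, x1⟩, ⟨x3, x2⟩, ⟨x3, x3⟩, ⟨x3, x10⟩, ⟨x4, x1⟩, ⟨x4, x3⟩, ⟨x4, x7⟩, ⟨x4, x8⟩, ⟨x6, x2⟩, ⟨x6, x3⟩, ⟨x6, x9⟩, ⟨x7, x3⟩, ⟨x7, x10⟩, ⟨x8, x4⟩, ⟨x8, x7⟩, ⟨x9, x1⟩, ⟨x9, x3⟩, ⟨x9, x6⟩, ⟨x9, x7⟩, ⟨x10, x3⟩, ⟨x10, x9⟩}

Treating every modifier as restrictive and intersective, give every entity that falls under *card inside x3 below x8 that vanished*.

⟦inside x3⟧ = {x : ⟨x, x3⟩ ∈ ⟦inside⟧} = {x2, x3, x4, x6, x7, x9, x10}
⟦below x8⟧ = {x : ⟨x, x8⟩ ∈ ⟦below⟧} = {x1, x2, x8, x9, x10}
⟦that vanished⟧ = ⟦vanished⟧ = {x2, x4, x6, x7, x8, x9, x10}
⟦card⟧ = {x1, x4, x5, x6, x7, x8, x9, x10}
… ∩ ⟦inside x3⟧ = {x1, x4, x5, x6, x7, x8, x9, x10} ∩ {x2, x3, x4, x6, x7, x9, x10} = {x4, x6, x7, x9, x10}
… ∩ ⟦below x8⟧ = {x4, x6, x7, x9, x10} ∩ {x1, x2, x8, x9, x10} = {x9, x10}
… ∩ ⟦that vanished⟧ = {x9, x10} ∩ {x2, x4, x6, x7, x8, x9, x10} = {x9, x10}
So ⟦card inside x3 below x8 that vanished⟧ = {x9, x10}.

{x9, x10}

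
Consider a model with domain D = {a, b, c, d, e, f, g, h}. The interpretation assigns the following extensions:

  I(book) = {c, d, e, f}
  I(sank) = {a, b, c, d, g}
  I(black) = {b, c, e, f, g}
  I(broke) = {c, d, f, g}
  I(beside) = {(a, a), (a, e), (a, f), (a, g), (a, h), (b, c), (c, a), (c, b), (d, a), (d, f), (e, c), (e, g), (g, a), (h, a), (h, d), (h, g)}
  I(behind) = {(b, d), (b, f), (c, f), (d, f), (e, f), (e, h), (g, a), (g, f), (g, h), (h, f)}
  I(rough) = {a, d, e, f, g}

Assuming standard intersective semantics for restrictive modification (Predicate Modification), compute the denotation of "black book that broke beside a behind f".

⟦that broke⟧ = ⟦broke⟧ = {c, d, f, g}
⟦beside a⟧ = {x : ⟨x, a⟩ ∈ ⟦beside⟧} = {a, c, d, g, h}
⟦behind f⟧ = {x : ⟨x, f⟩ ∈ ⟦behind⟧} = {b, c, d, e, g, h}
⟦book⟧ = {c, d, e, f}
… ∩ ⟦that broke⟧ = {c, d, e, f} ∩ {c, d, f, g} = {c, d, f}
… ∩ ⟦beside a⟧ = {c, d, f} ∩ {a, c, d, g, h} = {c, d}
… ∩ ⟦behind f⟧ = {c, d} ∩ {b, c, d, e, g, h} = {c, d}
… ∩ ⟦black⟧ = {c, d} ∩ {b, c, e, f, g} = {c}
So ⟦black book that broke beside a behind f⟧ = {c}.

{c}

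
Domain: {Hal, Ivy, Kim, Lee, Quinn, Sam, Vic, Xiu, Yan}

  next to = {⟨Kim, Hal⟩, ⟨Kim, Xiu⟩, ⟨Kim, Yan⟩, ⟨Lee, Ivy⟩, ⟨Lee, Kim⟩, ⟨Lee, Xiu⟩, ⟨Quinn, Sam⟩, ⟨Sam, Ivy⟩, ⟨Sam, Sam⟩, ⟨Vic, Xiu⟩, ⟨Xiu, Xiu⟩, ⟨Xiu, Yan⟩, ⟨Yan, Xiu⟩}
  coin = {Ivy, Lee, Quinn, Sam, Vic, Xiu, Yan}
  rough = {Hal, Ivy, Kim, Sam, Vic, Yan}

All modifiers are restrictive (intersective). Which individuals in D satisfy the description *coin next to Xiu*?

⟦next to Xiu⟧ = {x : ⟨x, Xiu⟩ ∈ ⟦next to⟧} = {Kim, Lee, Vic, Xiu, Yan}
⟦coin⟧ = {Ivy, Lee, Quinn, Sam, Vic, Xiu, Yan}
… ∩ ⟦next to Xiu⟧ = {Ivy, Lee, Quinn, Sam, Vic, Xiu, Yan} ∩ {Kim, Lee, Vic, Xiu, Yan} = {Lee, Vic, Xiu, Yan}
So ⟦coin next to Xiu⟧ = {Lee, Vic, Xiu, Yan}.

{Lee, Vic, Xiu, Yan}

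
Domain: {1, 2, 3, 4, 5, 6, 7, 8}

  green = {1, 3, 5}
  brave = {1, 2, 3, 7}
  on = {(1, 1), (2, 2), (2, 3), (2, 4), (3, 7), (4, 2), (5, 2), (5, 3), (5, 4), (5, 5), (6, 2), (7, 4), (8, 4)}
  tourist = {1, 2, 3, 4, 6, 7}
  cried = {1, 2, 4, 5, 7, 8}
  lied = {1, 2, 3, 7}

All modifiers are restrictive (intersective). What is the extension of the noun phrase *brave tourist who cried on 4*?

{2, 7}

⟦who cried⟧ = ⟦cried⟧ = {1, 2, 4, 5, 7, 8}
⟦on 4⟧ = {x : ⟨x, 4⟩ ∈ ⟦on⟧} = {2, 5, 7, 8}
⟦tourist⟧ = {1, 2, 3, 4, 6, 7}
… ∩ ⟦who cried⟧ = {1, 2, 3, 4, 6, 7} ∩ {1, 2, 4, 5, 7, 8} = {1, 2, 4, 7}
… ∩ ⟦on 4⟧ = {1, 2, 4, 7} ∩ {2, 5, 7, 8} = {2, 7}
… ∩ ⟦brave⟧ = {2, 7} ∩ {1, 2, 3, 7} = {2, 7}
So ⟦brave tourist who cried on 4⟧ = {2, 7}.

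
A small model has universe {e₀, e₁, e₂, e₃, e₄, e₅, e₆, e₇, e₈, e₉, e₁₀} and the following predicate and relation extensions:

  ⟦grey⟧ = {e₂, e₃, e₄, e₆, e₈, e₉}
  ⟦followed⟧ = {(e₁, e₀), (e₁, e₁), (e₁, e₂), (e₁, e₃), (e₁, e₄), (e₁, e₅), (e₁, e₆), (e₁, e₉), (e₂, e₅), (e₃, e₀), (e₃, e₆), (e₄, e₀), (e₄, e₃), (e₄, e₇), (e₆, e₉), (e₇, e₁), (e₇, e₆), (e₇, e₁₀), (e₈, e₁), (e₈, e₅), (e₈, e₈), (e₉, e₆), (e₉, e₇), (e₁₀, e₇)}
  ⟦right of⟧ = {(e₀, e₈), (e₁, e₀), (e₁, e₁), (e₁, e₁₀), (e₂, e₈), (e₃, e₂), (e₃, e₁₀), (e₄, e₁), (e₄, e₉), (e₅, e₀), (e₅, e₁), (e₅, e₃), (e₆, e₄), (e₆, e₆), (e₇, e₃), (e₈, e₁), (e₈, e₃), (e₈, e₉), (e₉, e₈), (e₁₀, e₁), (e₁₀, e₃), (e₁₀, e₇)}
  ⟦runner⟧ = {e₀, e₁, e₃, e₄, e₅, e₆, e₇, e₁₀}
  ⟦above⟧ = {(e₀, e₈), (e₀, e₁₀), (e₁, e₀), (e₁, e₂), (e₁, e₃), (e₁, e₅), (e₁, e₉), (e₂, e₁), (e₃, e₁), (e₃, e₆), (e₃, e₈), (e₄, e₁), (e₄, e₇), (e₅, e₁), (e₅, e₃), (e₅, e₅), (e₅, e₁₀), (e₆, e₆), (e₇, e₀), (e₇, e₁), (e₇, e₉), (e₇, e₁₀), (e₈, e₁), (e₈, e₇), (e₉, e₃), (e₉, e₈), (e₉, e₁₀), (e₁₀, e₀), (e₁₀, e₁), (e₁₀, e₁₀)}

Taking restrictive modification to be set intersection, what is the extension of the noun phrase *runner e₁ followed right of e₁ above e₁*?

⟦e₁ followed⟧ = {x : ⟨e₁, x⟩ ∈ ⟦followed⟧} = {e₀, e₁, e₂, e₃, e₄, e₅, e₆, e₉}
⟦right of e₁⟧ = {x : ⟨x, e₁⟩ ∈ ⟦right of⟧} = {e₁, e₄, e₅, e₈, e₁₀}
⟦above e₁⟧ = {x : ⟨x, e₁⟩ ∈ ⟦above⟧} = {e₂, e₃, e₄, e₅, e₇, e₈, e₁₀}
⟦runner⟧ = {e₀, e₁, e₃, e₄, e₅, e₆, e₇, e₁₀}
… ∩ ⟦e₁ followed⟧ = {e₀, e₁, e₃, e₄, e₅, e₆, e₇, e₁₀} ∩ {e₀, e₁, e₂, e₃, e₄, e₅, e₆, e₉} = {e₀, e₁, e₃, e₄, e₅, e₆}
… ∩ ⟦right of e₁⟧ = {e₀, e₁, e₃, e₄, e₅, e₆} ∩ {e₁, e₄, e₅, e₈, e₁₀} = {e₁, e₄, e₅}
… ∩ ⟦above e₁⟧ = {e₁, e₄, e₅} ∩ {e₂, e₃, e₄, e₅, e₇, e₈, e₁₀} = {e₄, e₅}
So ⟦runner e₁ followed right of e₁ above e₁⟧ = {e₄, e₅}.

{e₄, e₅}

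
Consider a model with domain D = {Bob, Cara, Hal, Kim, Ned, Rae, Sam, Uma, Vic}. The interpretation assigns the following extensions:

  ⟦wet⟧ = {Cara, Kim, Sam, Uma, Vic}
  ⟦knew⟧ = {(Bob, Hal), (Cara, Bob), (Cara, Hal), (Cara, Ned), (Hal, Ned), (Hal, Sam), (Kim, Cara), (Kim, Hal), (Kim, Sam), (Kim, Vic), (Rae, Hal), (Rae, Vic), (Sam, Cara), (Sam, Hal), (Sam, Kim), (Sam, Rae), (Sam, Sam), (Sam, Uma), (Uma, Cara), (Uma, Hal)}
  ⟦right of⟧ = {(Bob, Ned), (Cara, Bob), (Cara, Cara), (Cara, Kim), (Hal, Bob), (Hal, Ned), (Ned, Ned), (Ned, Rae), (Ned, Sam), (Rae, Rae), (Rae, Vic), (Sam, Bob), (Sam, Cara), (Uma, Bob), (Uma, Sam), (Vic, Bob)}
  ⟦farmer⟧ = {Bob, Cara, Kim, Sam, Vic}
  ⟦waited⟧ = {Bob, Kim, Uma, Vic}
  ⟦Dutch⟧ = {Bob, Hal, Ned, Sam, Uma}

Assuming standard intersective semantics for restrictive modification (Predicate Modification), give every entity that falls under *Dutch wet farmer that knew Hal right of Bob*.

⟦that knew Hal⟧ = {x : ⟨x, Hal⟩ ∈ ⟦knew⟧} = {Bob, Cara, Kim, Rae, Sam, Uma}
⟦right of Bob⟧ = {x : ⟨x, Bob⟩ ∈ ⟦right of⟧} = {Cara, Hal, Sam, Uma, Vic}
⟦farmer⟧ = {Bob, Cara, Kim, Sam, Vic}
… ∩ ⟦that knew Hal⟧ = {Bob, Cara, Kim, Sam, Vic} ∩ {Bob, Cara, Kim, Rae, Sam, Uma} = {Bob, Cara, Kim, Sam}
… ∩ ⟦right of Bob⟧ = {Bob, Cara, Kim, Sam} ∩ {Cara, Hal, Sam, Uma, Vic} = {Cara, Sam}
… ∩ ⟦Dutch⟧ = {Cara, Sam} ∩ {Bob, Hal, Ned, Sam, Uma} = {Sam}
… ∩ ⟦wet⟧ = {Sam} ∩ {Cara, Kim, Sam, Uma, Vic} = {Sam}
So ⟦Dutch wet farmer that knew Hal right of Bob⟧ = {Sam}.

{Sam}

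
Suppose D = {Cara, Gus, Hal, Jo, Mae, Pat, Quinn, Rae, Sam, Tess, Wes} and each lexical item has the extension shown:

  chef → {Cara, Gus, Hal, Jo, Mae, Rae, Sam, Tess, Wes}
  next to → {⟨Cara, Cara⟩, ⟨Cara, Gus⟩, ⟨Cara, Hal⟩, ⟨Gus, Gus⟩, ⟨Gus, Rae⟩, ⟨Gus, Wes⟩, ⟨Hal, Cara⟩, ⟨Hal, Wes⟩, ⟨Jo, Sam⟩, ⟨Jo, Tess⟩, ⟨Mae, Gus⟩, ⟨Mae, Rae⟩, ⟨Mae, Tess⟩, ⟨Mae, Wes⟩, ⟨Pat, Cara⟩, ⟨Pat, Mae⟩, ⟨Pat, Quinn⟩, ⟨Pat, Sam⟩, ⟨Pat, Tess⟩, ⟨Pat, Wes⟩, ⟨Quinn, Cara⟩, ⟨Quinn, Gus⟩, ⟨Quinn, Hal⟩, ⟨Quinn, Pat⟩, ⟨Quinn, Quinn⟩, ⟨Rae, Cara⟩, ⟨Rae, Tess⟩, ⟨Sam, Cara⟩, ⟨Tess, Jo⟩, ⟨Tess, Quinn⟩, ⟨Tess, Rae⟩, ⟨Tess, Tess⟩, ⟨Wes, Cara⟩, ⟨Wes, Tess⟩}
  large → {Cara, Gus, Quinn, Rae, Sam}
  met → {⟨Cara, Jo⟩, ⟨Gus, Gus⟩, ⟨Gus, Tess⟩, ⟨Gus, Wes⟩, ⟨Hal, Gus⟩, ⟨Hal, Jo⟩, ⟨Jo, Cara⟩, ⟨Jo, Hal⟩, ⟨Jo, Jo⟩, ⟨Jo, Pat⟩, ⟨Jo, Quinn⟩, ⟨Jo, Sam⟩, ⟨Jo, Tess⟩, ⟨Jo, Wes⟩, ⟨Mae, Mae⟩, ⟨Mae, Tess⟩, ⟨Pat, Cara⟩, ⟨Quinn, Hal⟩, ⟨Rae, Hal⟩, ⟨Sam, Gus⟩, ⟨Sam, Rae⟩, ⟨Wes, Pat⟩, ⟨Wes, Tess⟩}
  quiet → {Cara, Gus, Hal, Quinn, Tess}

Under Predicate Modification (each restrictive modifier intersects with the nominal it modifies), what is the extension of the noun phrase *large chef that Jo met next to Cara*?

{Cara, Sam}

⟦that Jo met⟧ = {x : ⟨Jo, x⟩ ∈ ⟦met⟧} = {Cara, Hal, Jo, Pat, Quinn, Sam, Tess, Wes}
⟦next to Cara⟧ = {x : ⟨x, Cara⟩ ∈ ⟦next to⟧} = {Cara, Hal, Pat, Quinn, Rae, Sam, Wes}
⟦chef⟧ = {Cara, Gus, Hal, Jo, Mae, Rae, Sam, Tess, Wes}
… ∩ ⟦that Jo met⟧ = {Cara, Gus, Hal, Jo, Mae, Rae, Sam, Tess, Wes} ∩ {Cara, Hal, Jo, Pat, Quinn, Sam, Tess, Wes} = {Cara, Hal, Jo, Sam, Tess, Wes}
… ∩ ⟦next to Cara⟧ = {Cara, Hal, Jo, Sam, Tess, Wes} ∩ {Cara, Hal, Pat, Quinn, Rae, Sam, Wes} = {Cara, Hal, Sam, Wes}
… ∩ ⟦large⟧ = {Cara, Hal, Sam, Wes} ∩ {Cara, Gus, Quinn, Rae, Sam} = {Cara, Sam}
So ⟦large chef that Jo met next to Cara⟧ = {Cara, Sam}.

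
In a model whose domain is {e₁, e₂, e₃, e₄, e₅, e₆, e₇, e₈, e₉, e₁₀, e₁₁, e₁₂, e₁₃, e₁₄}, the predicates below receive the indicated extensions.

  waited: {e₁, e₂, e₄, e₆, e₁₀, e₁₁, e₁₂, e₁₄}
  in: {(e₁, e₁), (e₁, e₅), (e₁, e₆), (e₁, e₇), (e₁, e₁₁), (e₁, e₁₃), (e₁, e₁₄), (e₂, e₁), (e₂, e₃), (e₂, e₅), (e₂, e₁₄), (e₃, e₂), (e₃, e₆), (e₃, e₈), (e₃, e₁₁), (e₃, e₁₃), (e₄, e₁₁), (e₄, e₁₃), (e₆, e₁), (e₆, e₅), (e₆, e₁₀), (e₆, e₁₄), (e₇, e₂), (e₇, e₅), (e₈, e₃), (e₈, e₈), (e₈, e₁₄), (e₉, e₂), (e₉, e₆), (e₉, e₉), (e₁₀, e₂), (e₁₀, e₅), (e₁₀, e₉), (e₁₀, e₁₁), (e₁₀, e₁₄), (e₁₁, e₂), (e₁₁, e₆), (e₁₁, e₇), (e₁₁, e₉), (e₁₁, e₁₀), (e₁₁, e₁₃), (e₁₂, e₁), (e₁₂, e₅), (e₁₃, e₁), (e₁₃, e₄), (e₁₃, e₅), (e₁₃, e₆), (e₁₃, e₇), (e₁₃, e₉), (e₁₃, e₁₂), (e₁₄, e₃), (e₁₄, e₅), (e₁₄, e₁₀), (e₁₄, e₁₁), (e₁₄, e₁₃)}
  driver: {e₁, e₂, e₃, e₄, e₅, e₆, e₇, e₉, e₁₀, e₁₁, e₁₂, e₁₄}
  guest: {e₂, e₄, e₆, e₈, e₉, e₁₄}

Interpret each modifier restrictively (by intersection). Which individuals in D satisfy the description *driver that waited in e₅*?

⟦that waited⟧ = ⟦waited⟧ = {e₁, e₂, e₄, e₆, e₁₀, e₁₁, e₁₂, e₁₄}
⟦in e₅⟧ = {x : ⟨x, e₅⟩ ∈ ⟦in⟧} = {e₁, e₂, e₆, e₇, e₁₀, e₁₂, e₁₃, e₁₄}
⟦driver⟧ = {e₁, e₂, e₃, e₄, e₅, e₆, e₇, e₉, e₁₀, e₁₁, e₁₂, e₁₄}
… ∩ ⟦that waited⟧ = {e₁, e₂, e₃, e₄, e₅, e₆, e₇, e₉, e₁₀, e₁₁, e₁₂, e₁₄} ∩ {e₁, e₂, e₄, e₆, e₁₀, e₁₁, e₁₂, e₁₄} = {e₁, e₂, e₄, e₆, e₁₀, e₁₁, e₁₂, e₁₄}
… ∩ ⟦in e₅⟧ = {e₁, e₂, e₄, e₆, e₁₀, e₁₁, e₁₂, e₁₄} ∩ {e₁, e₂, e₆, e₇, e₁₀, e₁₂, e₁₃, e₁₄} = {e₁, e₂, e₆, e₁₀, e₁₂, e₁₄}
So ⟦driver that waited in e₅⟧ = {e₁, e₂, e₆, e₁₀, e₁₂, e₁₄}.

{e₁, e₂, e₆, e₁₀, e₁₂, e₁₄}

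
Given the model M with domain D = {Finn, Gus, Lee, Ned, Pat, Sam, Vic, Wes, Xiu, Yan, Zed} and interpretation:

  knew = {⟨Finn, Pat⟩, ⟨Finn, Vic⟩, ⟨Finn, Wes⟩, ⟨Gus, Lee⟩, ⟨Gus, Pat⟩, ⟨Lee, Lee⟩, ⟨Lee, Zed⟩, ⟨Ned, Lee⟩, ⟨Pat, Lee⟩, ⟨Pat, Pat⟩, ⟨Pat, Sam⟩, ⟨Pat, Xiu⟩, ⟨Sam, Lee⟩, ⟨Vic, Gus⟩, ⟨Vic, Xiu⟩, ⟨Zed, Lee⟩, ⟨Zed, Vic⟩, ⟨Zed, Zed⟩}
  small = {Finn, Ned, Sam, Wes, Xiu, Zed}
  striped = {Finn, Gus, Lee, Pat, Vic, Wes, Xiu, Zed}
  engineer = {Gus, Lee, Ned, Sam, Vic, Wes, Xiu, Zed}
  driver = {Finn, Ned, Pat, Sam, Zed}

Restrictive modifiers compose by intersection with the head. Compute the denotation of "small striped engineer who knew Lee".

⟦who knew Lee⟧ = {x : ⟨x, Lee⟩ ∈ ⟦knew⟧} = {Gus, Lee, Ned, Pat, Sam, Zed}
⟦engineer⟧ = {Gus, Lee, Ned, Sam, Vic, Wes, Xiu, Zed}
… ∩ ⟦who knew Lee⟧ = {Gus, Lee, Ned, Sam, Vic, Wes, Xiu, Zed} ∩ {Gus, Lee, Ned, Pat, Sam, Zed} = {Gus, Lee, Ned, Sam, Zed}
… ∩ ⟦small⟧ = {Gus, Lee, Ned, Sam, Zed} ∩ {Finn, Ned, Sam, Wes, Xiu, Zed} = {Ned, Sam, Zed}
… ∩ ⟦striped⟧ = {Ned, Sam, Zed} ∩ {Finn, Gus, Lee, Pat, Vic, Wes, Xiu, Zed} = {Zed}
So ⟦small striped engineer who knew Lee⟧ = {Zed}.

{Zed}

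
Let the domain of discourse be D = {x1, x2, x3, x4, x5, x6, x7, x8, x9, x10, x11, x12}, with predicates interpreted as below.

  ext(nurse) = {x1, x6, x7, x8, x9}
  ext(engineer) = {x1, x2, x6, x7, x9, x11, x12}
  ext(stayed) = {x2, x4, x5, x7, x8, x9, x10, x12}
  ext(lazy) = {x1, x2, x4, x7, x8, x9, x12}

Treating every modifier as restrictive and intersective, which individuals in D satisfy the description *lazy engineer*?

{x1, x2, x7, x9, x12}

⟦engineer⟧ = {x1, x2, x6, x7, x9, x11, x12}
… ∩ ⟦lazy⟧ = {x1, x2, x6, x7, x9, x11, x12} ∩ {x1, x2, x4, x7, x8, x9, x12} = {x1, x2, x7, x9, x12}
So ⟦lazy engineer⟧ = {x1, x2, x7, x9, x12}.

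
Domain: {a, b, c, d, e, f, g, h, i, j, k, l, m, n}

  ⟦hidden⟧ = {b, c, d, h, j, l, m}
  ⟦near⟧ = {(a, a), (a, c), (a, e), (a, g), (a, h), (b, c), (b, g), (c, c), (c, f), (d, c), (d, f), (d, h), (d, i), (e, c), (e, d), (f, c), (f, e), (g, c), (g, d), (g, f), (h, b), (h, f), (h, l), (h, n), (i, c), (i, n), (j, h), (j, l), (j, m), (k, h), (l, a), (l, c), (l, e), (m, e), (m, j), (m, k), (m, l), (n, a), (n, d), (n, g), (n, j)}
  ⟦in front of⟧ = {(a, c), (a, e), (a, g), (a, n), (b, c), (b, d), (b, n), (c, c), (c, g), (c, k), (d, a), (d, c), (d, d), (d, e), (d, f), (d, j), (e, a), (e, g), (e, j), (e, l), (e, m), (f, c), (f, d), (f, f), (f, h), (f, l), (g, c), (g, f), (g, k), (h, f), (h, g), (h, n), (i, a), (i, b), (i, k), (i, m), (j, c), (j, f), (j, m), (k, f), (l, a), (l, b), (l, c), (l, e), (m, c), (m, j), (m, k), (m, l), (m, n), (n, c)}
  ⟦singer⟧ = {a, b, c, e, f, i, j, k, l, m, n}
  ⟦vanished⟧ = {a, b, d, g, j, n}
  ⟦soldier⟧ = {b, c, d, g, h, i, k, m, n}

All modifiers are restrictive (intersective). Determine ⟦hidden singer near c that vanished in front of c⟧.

{b}

⟦near c⟧ = {x : ⟨x, c⟩ ∈ ⟦near⟧} = {a, b, c, d, e, f, g, i, l}
⟦that vanished⟧ = ⟦vanished⟧ = {a, b, d, g, j, n}
⟦in front of c⟧ = {x : ⟨x, c⟩ ∈ ⟦in front of⟧} = {a, b, c, d, f, g, j, l, m, n}
⟦singer⟧ = {a, b, c, e, f, i, j, k, l, m, n}
… ∩ ⟦near c⟧ = {a, b, c, e, f, i, j, k, l, m, n} ∩ {a, b, c, d, e, f, g, i, l} = {a, b, c, e, f, i, l}
… ∩ ⟦that vanished⟧ = {a, b, c, e, f, i, l} ∩ {a, b, d, g, j, n} = {a, b}
… ∩ ⟦in front of c⟧ = {a, b} ∩ {a, b, c, d, f, g, j, l, m, n} = {a, b}
… ∩ ⟦hidden⟧ = {a, b} ∩ {b, c, d, h, j, l, m} = {b}
So ⟦hidden singer near c that vanished in front of c⟧ = {b}.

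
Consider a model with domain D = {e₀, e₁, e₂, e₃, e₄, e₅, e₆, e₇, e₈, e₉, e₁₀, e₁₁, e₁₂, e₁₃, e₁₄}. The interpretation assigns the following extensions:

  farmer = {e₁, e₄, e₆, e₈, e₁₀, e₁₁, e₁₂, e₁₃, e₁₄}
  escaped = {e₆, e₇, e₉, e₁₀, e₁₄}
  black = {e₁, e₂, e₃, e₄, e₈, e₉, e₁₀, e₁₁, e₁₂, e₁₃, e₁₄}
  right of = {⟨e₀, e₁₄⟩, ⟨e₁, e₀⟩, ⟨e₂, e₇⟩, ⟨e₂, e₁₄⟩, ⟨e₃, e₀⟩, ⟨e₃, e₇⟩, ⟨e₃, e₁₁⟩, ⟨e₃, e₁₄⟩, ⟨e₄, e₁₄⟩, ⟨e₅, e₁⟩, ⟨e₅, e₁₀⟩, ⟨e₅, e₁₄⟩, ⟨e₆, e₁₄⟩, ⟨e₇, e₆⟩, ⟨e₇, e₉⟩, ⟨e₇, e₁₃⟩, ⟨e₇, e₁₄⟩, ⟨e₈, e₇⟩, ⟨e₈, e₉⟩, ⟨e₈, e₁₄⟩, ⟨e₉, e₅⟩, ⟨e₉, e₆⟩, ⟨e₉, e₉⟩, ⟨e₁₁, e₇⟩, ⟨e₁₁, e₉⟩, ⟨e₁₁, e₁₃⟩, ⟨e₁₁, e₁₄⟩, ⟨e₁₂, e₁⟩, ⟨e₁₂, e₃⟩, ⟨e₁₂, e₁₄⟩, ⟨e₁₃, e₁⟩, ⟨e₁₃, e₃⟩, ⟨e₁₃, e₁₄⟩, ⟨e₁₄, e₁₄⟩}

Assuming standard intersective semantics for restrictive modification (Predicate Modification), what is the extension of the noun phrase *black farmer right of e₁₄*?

{e₄, e₈, e₁₁, e₁₂, e₁₃, e₁₄}

⟦right of e₁₄⟧ = {x : ⟨x, e₁₄⟩ ∈ ⟦right of⟧} = {e₀, e₂, e₃, e₄, e₅, e₆, e₇, e₈, e₁₁, e₁₂, e₁₃, e₁₄}
⟦farmer⟧ = {e₁, e₄, e₆, e₈, e₁₀, e₁₁, e₁₂, e₁₃, e₁₄}
… ∩ ⟦right of e₁₄⟧ = {e₁, e₄, e₆, e₈, e₁₀, e₁₁, e₁₂, e₁₃, e₁₄} ∩ {e₀, e₂, e₃, e₄, e₅, e₆, e₇, e₈, e₁₁, e₁₂, e₁₃, e₁₄} = {e₄, e₆, e₈, e₁₁, e₁₂, e₁₃, e₁₄}
… ∩ ⟦black⟧ = {e₄, e₆, e₈, e₁₁, e₁₂, e₁₃, e₁₄} ∩ {e₁, e₂, e₃, e₄, e₈, e₉, e₁₀, e₁₁, e₁₂, e₁₃, e₁₄} = {e₄, e₈, e₁₁, e₁₂, e₁₃, e₁₄}
So ⟦black farmer right of e₁₄⟧ = {e₄, e₈, e₁₁, e₁₂, e₁₃, e₁₄}.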